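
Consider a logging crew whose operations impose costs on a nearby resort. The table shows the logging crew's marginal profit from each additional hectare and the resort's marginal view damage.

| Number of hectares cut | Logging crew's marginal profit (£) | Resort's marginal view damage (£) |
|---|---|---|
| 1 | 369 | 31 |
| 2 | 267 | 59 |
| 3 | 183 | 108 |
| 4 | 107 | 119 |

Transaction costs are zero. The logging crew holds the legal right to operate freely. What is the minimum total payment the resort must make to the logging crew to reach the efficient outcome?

£107

Left alone the logging crew would choose level 4 (marginal profit stays positive).
Efficient level: k* = 3 (marginal profit ≥ marginal view damage through 3).
The resort must at least cover the logging crew's forgone profit from cutting 4→3: 107 = 107.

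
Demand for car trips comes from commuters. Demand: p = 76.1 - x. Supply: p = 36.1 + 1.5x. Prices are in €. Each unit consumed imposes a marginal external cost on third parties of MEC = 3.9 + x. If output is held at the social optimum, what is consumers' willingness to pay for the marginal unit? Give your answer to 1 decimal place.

P = €65.8

Social marginal benefit = demand − MEC = 72.2 - 2.0x.
Set SMB = MC: 72.2 - 2.0x = 36.1 + 1.5x → x* = 10.3143.
Consumer price on the demand curve at x*: 76.1 − 1.0×10.3143 = 65.7857.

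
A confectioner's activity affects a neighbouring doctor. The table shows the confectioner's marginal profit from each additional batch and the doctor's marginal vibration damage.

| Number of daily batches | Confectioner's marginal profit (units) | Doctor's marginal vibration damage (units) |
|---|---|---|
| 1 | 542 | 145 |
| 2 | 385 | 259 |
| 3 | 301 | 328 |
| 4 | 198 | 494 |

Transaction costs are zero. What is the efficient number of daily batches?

2

Bargaining reaches the level where marginal profit last exceeds marginal vibration damage.
That holds through level 2 (385 ≥ 259) but not at 3 (301 < 328).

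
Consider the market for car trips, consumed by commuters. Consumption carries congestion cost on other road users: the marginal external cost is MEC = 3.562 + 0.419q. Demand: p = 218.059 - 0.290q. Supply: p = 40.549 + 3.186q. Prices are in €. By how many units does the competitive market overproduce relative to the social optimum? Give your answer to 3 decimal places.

6.408 units

Market equilibrium (private): 40.549 + 3.186q = 218.059 - 0.290q → q_m = 51.0673.
Social marginal benefit = demand − MEC = 214.497 - 0.709q.
Set SMB = MC: 214.497 - 0.709q = 40.549 + 3.186q → q* = 44.6593.
Gap = |51.0673 − 44.6593| = 6.4080.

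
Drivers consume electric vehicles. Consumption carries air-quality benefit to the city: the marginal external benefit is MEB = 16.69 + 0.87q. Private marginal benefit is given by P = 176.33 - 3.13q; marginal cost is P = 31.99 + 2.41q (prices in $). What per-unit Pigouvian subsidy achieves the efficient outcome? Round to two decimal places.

Social marginal benefit = demand + MEB = 193.02 - 2.26q.
Set SMB = MC: 193.02 - 2.26q = 31.99 + 2.41q → q* = 34.4818.
The Pigouvian subsidy equals MEB at q*: 16.69 + 0.87×34.4818 = 46.6892.

subsidy = $46.69 per unit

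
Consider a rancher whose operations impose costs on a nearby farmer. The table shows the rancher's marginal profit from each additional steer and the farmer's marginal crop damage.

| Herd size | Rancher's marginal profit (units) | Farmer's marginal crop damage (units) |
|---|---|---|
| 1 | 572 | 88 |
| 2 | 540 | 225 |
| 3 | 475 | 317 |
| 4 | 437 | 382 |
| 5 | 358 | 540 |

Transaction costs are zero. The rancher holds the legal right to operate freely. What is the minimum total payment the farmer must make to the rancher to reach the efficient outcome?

358

Left alone the rancher would choose level 5 (marginal profit stays positive).
Efficient level: k* = 4 (marginal profit ≥ marginal crop damage through 4).
The farmer must at least cover the rancher's forgone profit from cutting 5→4: 358 = 358.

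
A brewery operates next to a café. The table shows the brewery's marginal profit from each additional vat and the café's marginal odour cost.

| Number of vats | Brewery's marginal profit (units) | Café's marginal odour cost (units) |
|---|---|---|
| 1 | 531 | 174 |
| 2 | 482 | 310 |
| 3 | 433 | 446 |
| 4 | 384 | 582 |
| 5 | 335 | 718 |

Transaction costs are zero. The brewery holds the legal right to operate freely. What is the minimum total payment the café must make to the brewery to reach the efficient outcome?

Left alone the brewery would choose level 5 (marginal profit stays positive).
Efficient level: k* = 2 (marginal profit ≥ marginal odour cost through 2).
The café must at least cover the brewery's forgone profit from cutting 5→2: 433 + 384 + 335 = 1152.

1152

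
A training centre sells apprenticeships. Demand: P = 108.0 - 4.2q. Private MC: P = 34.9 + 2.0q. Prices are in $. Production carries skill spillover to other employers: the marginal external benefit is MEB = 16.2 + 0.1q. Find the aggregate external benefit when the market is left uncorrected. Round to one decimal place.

$198.0

Market equilibrium (private): 34.9 + 2.0q = 108.0 - 4.2q → q_m = 11.7903.
Total external benefit = ∫₀^{q_m} (16.2 + 0.1q) dq = 16.2×11.7903 + ½×0.1×11.7903² = 197.9534.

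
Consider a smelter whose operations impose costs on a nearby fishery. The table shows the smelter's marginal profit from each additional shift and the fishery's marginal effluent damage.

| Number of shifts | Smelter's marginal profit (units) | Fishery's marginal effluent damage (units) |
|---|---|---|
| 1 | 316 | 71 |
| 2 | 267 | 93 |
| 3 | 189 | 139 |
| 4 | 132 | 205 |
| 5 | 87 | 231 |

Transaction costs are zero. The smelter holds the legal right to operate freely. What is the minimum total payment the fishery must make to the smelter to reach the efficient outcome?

219

Left alone the smelter would choose level 5 (marginal profit stays positive).
Efficient level: k* = 3 (marginal profit ≥ marginal effluent damage through 3).
The fishery must at least cover the smelter's forgone profit from cutting 5→3: 132 + 87 = 219.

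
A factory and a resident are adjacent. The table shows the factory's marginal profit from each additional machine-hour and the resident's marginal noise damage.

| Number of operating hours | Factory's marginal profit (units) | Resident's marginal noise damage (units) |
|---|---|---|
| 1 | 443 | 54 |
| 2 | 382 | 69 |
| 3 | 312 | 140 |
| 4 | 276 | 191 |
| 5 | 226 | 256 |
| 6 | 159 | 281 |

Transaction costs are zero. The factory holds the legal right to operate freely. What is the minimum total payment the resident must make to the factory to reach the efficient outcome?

385

Left alone the factory would choose level 6 (marginal profit stays positive).
Efficient level: k* = 4 (marginal profit ≥ marginal noise damage through 4).
The resident must at least cover the factory's forgone profit from cutting 6→4: 226 + 159 = 385.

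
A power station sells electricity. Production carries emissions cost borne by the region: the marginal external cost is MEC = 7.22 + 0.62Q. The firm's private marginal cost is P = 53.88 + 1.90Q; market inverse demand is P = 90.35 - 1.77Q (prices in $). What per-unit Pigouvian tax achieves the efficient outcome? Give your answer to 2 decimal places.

Social marginal cost = private MC + MEC = 61.10 + 2.52Q.
Set SMC = demand: 61.10 + 2.52Q = 90.35 - 1.77Q → Q* = 6.8182.
The Pigouvian tax equals MEC at Q*: 7.22 + 0.62×6.8182 = 11.4473.

tax = $11.45 per unit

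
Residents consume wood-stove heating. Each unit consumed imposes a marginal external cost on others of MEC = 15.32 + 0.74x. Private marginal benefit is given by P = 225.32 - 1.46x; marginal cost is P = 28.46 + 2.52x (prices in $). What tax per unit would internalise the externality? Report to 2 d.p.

tax = $43.78 per unit

Social marginal benefit = demand − MEC = 210.00 - 2.20x.
Set SMB = MC: 210.00 - 2.20x = 28.46 + 2.52x → x* = 38.4619.
The Pigouvian tax equals MEC at x*: 15.32 + 0.74×38.4619 = 43.7818.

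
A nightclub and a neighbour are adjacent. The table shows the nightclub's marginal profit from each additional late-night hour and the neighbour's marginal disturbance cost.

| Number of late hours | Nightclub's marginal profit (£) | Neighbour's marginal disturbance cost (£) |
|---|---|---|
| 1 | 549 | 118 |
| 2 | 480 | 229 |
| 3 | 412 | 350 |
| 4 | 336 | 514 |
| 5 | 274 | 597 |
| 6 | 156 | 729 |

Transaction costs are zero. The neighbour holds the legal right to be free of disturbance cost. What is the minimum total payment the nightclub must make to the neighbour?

Efficient level: marginal profit ≥ marginal disturbance cost through level 3, so k* = 3.
With the neighbour holding the right, the nightclub must at least compensate total damage at k*: 118 + 229 + 350 = 697.

£697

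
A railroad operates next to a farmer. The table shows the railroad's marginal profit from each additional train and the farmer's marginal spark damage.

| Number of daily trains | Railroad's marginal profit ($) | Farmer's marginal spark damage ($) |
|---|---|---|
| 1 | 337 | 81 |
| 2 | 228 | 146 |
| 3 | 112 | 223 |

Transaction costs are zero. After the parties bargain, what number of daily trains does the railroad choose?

Bargaining reaches the level where marginal profit last exceeds marginal spark damage.
That holds through level 2 (228 ≥ 146) but not at 3 (112 < 223).

2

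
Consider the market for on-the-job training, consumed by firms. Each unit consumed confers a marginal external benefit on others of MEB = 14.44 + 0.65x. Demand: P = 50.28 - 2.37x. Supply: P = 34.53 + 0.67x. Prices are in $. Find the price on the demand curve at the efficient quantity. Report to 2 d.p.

P = $20.34

Social marginal benefit = demand + MEB = 64.72 - 1.72x.
Set SMB = MC: 64.72 - 1.72x = 34.53 + 0.67x → x* = 12.6318.
Consumer price on the demand curve at x*: 50.28 − 2.37×12.6318 = 20.3426.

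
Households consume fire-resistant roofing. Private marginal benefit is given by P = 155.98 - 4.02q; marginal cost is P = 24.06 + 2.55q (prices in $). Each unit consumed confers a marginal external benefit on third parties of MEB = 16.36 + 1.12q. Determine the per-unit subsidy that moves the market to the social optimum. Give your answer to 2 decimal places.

subsidy = $46.83 per unit

Social marginal benefit = demand + MEB = 172.34 - 2.90q.
Set SMB = MC: 172.34 - 2.90q = 24.06 + 2.55q → q* = 27.2073.
The Pigouvian subsidy equals MEB at q*: 16.36 + 1.12×27.2073 = 46.8322.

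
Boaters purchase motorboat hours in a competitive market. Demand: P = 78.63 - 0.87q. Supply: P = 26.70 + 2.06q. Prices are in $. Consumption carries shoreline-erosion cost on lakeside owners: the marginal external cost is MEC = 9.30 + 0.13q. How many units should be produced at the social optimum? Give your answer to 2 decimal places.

Social marginal benefit = demand − MEC = 69.33 - q.
Set SMB = MC: 69.33 - q = 26.70 + 2.06q → q* = 13.9314.

q* = 13.93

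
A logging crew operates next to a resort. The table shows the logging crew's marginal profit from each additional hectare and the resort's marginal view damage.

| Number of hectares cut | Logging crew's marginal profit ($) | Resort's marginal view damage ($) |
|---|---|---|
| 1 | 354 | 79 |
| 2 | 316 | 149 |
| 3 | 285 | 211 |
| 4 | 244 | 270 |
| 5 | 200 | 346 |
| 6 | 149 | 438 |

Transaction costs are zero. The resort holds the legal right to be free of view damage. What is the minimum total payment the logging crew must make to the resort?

Efficient level: marginal profit ≥ marginal view damage through level 3, so k* = 3.
With the resort holding the right, the logging crew must at least compensate total damage at k*: 79 + 149 + 211 = 439.

$439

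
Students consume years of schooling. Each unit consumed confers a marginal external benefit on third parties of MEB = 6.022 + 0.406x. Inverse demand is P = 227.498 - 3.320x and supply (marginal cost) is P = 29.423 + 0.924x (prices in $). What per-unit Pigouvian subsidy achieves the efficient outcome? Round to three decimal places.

Social marginal benefit = demand + MEB = 233.520 - 2.914x.
Set SMB = MC: 233.520 - 2.914x = 29.423 + 0.924x → x* = 53.1780.
The Pigouvian subsidy equals MEB at x*: 6.022 + 0.406×53.1780 = 27.6123.

subsidy = $27.612 per unit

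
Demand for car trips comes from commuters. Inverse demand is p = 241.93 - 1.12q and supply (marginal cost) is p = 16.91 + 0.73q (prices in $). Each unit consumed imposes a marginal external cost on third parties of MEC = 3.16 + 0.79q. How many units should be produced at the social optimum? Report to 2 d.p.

q* = 84.04

Social marginal benefit = demand − MEC = 238.77 - 1.91q.
Set SMB = MC: 238.77 - 1.91q = 16.91 + 0.73q → q* = 84.0379.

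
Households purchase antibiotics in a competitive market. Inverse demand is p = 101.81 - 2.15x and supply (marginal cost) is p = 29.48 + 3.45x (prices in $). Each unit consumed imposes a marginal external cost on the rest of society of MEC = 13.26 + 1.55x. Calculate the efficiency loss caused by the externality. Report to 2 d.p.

DWL = $77.45

Market equilibrium (private): 29.48 + 3.45x = 101.81 - 2.15x → x_m = 12.9161.
Social marginal benefit = demand − MEC = 88.55 - 3.70x.
Set SMB = MC: 88.55 - 3.70x = 29.48 + 3.45x → x* = 8.2615.
Between x* and x_m the wedge MC − SMB runs linearly from 0 to MEC(x_m), so the loss is a triangle.
DWL = ½ × 4.6546 × 33.2799 = 77.4523.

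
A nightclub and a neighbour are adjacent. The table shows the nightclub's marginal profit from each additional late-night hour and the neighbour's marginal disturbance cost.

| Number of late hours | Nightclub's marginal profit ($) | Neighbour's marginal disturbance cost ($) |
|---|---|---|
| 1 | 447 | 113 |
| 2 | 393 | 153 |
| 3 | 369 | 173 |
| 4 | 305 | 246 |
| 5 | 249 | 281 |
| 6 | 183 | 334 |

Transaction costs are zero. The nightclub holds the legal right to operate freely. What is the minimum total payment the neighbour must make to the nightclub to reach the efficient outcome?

$432

Left alone the nightclub would choose level 6 (marginal profit stays positive).
Efficient level: k* = 4 (marginal profit ≥ marginal disturbance cost through 4).
The neighbour must at least cover the nightclub's forgone profit from cutting 6→4: 249 + 183 = 432.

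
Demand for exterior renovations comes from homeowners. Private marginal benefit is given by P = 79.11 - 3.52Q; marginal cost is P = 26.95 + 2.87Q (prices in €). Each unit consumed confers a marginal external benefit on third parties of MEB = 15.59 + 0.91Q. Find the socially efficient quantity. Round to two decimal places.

Social marginal benefit = demand + MEB = 94.70 - 2.61Q.
Set SMB = MC: 94.70 - 2.61Q = 26.95 + 2.87Q → Q* = 12.3631.

Q* = 12.36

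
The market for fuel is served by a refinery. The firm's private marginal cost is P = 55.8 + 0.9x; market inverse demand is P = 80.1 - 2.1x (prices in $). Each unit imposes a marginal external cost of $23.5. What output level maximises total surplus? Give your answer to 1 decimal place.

x* = 0.3

Social marginal cost = private MC + MEC = 79.3 + 0.9x.
Set SMC = demand: 79.3 + 0.9x = 80.1 - 2.1x → x* = 0.2667.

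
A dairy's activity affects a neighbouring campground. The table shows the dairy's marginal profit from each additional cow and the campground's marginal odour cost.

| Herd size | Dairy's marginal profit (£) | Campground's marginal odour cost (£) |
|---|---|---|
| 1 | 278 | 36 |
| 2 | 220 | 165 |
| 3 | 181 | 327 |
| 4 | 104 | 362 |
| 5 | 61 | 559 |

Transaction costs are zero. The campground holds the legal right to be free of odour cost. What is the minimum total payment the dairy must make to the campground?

£201

Efficient level: marginal profit ≥ marginal odour cost through level 2, so k* = 2.
With the campground holding the right, the dairy must at least compensate total damage at k*: 36 + 165 = 201.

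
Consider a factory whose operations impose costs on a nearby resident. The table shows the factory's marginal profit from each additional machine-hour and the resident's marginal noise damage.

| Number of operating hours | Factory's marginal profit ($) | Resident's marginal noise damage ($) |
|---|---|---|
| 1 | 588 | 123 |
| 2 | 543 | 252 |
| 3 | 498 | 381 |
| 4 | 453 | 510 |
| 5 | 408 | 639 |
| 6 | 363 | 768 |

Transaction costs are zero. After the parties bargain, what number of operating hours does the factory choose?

Bargaining reaches the level where marginal profit last exceeds marginal noise damage.
That holds through level 3 (498 ≥ 381) but not at 4 (453 < 510).

3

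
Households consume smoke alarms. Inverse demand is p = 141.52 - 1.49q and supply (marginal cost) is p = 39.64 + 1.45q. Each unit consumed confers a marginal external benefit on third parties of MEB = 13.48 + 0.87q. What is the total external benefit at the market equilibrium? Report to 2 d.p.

989.49

Market equilibrium (private): 39.64 + 1.45q = 141.52 - 1.49q → q_m = 34.6531.
Total external benefit = ∫₀^{q_m} (13.48 + 0.87q) dq = 13.48×34.6531 + ½×0.87×34.6531² = 989.4880.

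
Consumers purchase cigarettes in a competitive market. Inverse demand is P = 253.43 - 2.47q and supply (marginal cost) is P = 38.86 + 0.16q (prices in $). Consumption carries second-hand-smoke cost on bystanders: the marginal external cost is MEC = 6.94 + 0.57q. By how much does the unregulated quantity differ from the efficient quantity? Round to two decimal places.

Market equilibrium (private): 38.86 + 0.16q = 253.43 - 2.47q → q_m = 81.5856.
Social marginal benefit = demand − MEC = 246.49 - 3.04q.
Set SMB = MC: 246.49 - 3.04q = 38.86 + 0.16q → q* = 64.8844.
Gap = |81.5856 − 64.8844| = 16.7012.

16.70 units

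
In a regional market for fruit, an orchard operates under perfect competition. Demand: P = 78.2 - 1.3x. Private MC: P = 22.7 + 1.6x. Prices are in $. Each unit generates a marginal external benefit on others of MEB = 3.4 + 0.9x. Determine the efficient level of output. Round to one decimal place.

x* = 29.5

Social marginal cost = private MC − MEB = 19.3 + 0.7x.
Set SMC = demand: 19.3 + 0.7x = 78.2 - 1.3x → x* = 29.4500.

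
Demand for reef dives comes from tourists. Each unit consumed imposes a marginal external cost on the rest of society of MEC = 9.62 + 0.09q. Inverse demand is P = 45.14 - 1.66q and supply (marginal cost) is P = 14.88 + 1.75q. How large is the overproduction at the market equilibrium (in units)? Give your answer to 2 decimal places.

2.98 units

Market equilibrium (private): 14.88 + 1.75q = 45.14 - 1.66q → q_m = 8.8739.
Social marginal benefit = demand − MEC = 35.52 - 1.75q.
Set SMB = MC: 35.52 - 1.75q = 14.88 + 1.75q → q* = 5.8971.
Gap = |8.8739 − 5.8971| = 2.9768.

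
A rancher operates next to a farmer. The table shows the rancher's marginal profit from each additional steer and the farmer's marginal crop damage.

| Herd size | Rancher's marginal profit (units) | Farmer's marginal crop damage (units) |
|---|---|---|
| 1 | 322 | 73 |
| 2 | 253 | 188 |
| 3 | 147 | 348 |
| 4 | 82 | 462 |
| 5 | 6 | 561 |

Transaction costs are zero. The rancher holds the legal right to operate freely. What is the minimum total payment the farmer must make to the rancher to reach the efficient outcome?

235

Left alone the rancher would choose level 5 (marginal profit stays positive).
Efficient level: k* = 2 (marginal profit ≥ marginal crop damage through 2).
The farmer must at least cover the rancher's forgone profit from cutting 5→2: 147 + 82 + 6 = 235.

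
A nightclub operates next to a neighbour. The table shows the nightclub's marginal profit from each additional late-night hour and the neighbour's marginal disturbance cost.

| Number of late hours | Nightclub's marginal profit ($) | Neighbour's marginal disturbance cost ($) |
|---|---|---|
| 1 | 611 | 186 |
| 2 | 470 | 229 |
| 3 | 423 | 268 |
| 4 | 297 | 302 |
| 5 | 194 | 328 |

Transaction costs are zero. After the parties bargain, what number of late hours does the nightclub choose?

3

Bargaining reaches the level where marginal profit last exceeds marginal disturbance cost.
That holds through level 3 (423 ≥ 268) but not at 4 (297 < 302).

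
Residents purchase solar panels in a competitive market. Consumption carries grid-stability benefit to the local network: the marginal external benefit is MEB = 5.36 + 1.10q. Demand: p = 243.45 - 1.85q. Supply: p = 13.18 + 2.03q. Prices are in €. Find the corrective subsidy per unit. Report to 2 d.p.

Social marginal benefit = demand + MEB = 248.81 - 0.75q.
Set SMB = MC: 248.81 - 0.75q = 13.18 + 2.03q → q* = 84.7590.
The Pigouvian subsidy equals MEB at q*: 5.36 + 1.10×84.7590 = 98.5949.

subsidy = €98.59 per unit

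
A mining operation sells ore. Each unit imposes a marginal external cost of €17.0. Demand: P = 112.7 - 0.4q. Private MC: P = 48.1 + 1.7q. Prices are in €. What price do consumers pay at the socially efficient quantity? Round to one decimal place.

Social marginal cost = private MC + MEC = 65.1 + 1.7q.
Set SMC = demand: 65.1 + 1.7q = 112.7 - 0.4q → q* = 22.6667.
Consumer price on the demand curve at q*: 112.7 − 0.4×22.6667 = 103.6333.

P = €103.6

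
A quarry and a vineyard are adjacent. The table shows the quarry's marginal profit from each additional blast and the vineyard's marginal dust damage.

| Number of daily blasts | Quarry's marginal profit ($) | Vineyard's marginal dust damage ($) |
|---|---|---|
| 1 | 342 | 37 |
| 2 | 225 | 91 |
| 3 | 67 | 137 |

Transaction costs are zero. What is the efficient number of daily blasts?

2

Bargaining reaches the level where marginal profit last exceeds marginal dust damage.
That holds through level 2 (225 ≥ 91) but not at 3 (67 < 137).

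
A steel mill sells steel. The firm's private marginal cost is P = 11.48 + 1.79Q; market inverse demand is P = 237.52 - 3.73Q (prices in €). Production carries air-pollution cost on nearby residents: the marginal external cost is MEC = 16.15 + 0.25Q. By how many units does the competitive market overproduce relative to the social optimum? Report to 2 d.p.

4.57 units

Market equilibrium (private): 11.48 + 1.79Q = 237.52 - 3.73Q → Q_m = 40.9493.
Social marginal cost = private MC + MEC = 27.63 + 2.04Q.
Set SMC = demand: 27.63 + 2.04Q = 237.52 - 3.73Q → Q* = 36.3761.
Gap = |40.9493 − 36.3761| = 4.5732.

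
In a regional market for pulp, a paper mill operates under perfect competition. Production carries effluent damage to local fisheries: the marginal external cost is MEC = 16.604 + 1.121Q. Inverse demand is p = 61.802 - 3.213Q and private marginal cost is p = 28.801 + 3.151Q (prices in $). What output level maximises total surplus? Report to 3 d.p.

Q* = 2.191

Social marginal cost = private MC + MEC = 45.405 + 4.272Q.
Set SMC = demand: 45.405 + 4.272Q = 61.802 - 3.213Q → Q* = 2.1906.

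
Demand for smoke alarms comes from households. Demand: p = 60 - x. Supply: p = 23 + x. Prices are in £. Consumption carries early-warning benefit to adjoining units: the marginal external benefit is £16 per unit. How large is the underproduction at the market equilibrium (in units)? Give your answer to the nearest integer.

Market equilibrium (private): 23 + x = 60 - x → x_m = 18.5000.
Social marginal benefit = demand + MEB = 76 - x.
Set SMB = MC: 76 - x = 23 + x → x* = 26.5000.
Gap = |18.5000 − 26.5000| = 8.0000.

8 units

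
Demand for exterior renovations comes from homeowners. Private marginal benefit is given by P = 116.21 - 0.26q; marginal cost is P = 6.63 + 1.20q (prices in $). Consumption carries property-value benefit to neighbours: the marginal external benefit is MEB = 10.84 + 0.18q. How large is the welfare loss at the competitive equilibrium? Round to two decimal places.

DWL = $231.61

Market equilibrium (private): 6.63 + 1.20q = 116.21 - 0.26q → q_m = 75.0548.
Social marginal benefit = demand + MEB = 127.05 - 0.08q.
Set SMB = MC: 127.05 - 0.08q = 6.63 + 1.20q → q* = 94.0781.
The loss is the area between SMB and MC from q* to q_m; with linear curves that's a triangle of height MEB(q_m).
DWL = ½ × 19.0233 × 24.3499 = 231.6077.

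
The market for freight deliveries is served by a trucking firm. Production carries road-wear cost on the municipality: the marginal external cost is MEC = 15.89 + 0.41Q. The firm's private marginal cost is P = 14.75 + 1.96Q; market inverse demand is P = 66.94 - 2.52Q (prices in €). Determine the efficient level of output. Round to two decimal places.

Social marginal cost = private MC + MEC = 30.64 + 2.37Q.
Set SMC = demand: 30.64 + 2.37Q = 66.94 - 2.52Q → Q* = 7.4233.

Q* = 7.42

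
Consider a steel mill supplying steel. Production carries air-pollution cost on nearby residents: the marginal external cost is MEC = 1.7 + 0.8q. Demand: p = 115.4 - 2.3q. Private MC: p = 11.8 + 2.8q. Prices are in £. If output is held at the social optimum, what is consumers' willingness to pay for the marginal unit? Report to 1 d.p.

P = £75.7

Social marginal cost = private MC + MEC = 13.5 + 3.6q.
Set SMC = demand: 13.5 + 3.6q = 115.4 - 2.3q → q* = 17.2712.
Consumer price on the demand curve at q*: 115.4 − 2.3×17.2712 = 75.6762.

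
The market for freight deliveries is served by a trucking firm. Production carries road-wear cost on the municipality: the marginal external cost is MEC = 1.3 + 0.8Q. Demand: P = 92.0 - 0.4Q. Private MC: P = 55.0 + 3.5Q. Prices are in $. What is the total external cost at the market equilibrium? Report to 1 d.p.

$48.3

Market equilibrium (private): 55.0 + 3.5Q = 92.0 - 0.4Q → Q_m = 9.4872.
Total external cost = ∫₀^{Q_m} (1.3 + 0.8Q) dQ = 1.3×9.4872 + ½×0.8×9.4872² = 48.3361.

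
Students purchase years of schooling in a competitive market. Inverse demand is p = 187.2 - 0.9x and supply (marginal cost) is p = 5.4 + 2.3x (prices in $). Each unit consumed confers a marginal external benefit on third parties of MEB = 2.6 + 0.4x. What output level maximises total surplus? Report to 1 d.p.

x* = 65.9

Social marginal benefit = demand + MEB = 189.8 - 0.5x.
Set SMB = MC: 189.8 - 0.5x = 5.4 + 2.3x → x* = 65.8571.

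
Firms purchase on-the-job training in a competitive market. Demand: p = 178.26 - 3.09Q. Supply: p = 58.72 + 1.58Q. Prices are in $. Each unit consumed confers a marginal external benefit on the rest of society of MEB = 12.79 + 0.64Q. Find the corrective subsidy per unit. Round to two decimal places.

Social marginal benefit = demand + MEB = 191.05 - 2.45Q.
Set SMB = MC: 191.05 - 2.45Q = 58.72 + 1.58Q → Q* = 32.8362.
The Pigouvian subsidy equals MEB at Q*: 12.79 + 0.64×32.8362 = 33.8052.

subsidy = $33.81 per unit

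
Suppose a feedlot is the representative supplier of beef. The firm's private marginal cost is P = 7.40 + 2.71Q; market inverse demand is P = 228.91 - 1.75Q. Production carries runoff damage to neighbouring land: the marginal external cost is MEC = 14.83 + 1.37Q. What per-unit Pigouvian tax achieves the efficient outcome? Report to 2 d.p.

Social marginal cost = private MC + MEC = 22.23 + 4.08Q.
Set SMC = demand: 22.23 + 4.08Q = 228.91 - 1.75Q → Q* = 35.4511.
The Pigouvian tax equals MEC at Q*: 14.83 + 1.37×35.4511 = 63.3980.

tax = 63.40 per unit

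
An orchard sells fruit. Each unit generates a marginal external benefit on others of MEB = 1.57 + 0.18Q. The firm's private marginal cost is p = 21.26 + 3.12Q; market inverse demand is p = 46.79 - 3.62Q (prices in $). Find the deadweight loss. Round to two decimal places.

DWL = $0.39

Market equilibrium (private): 21.26 + 3.12Q = 46.79 - 3.62Q → Q_m = 3.7878.
Social marginal cost = private MC − MEB = 19.69 + 2.94Q.
Set SMC = demand: 19.69 + 2.94Q = 46.79 - 3.62Q → Q* = 4.1311.
The welfare-loss triangle has base |Q_m − Q*| and height MEB(Q_m) (the vertical gap between SMC and demand is zero at Q* and MEB at Q_m).
DWL = ½ × 0.3433 × 2.2518 = 0.3865.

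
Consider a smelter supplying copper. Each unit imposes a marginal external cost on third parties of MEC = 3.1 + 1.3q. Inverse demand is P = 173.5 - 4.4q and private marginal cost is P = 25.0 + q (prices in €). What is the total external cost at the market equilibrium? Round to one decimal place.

€576.8

Market equilibrium (private): 25.0 + q = 173.5 - 4.4q → q_m = 27.5000.
Total external cost = ∫₀^{q_m} (3.1 + 1.3q) dq = 3.1×27.5000 + ½×1.3×27.5000² = 576.8125.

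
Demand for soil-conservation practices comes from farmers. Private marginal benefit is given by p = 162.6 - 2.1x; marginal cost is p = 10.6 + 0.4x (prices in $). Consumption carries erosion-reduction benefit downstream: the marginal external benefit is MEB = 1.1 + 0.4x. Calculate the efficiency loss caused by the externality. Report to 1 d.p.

Market equilibrium (private): 10.6 + 0.4x = 162.6 - 2.1x → x_m = 60.8000.
Social marginal benefit = demand + MEB = 163.7 - 1.7x.
Set SMB = MC: 163.7 - 1.7x = 10.6 + 0.4x → x* = 72.9048.
The loss is the area between SMB and MC from x* to x_m; with linear curves that's a triangle of height MEB(x_m).
DWL = ½ × 12.1048 × 25.4200 = 153.8520.

DWL = $153.9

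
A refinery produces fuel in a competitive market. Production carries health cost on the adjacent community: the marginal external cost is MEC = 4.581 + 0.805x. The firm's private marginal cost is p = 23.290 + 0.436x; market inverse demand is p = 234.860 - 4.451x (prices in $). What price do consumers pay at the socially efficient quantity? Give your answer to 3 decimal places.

P = $73.000

Social marginal cost = private MC + MEC = 27.871 + 1.241x.
Set SMC = demand: 27.871 + 1.241x = 234.860 - 4.451x → x* = 36.3649.
Consumer price on the demand curve at x*: 234.860 − 4.451×36.3649 = 72.9998.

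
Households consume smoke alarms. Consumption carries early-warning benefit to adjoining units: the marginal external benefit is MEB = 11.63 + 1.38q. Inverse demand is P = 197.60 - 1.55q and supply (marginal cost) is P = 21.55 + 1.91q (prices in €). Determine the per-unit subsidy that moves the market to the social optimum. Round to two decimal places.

Social marginal benefit = demand + MEB = 209.23 - 0.17q.
Set SMB = MC: 209.23 - 0.17q = 21.55 + 1.91q → q* = 90.2308.
The Pigouvian subsidy equals MEB at q*: 11.63 + 1.38×90.2308 = 136.1485.

subsidy = €136.15 per unit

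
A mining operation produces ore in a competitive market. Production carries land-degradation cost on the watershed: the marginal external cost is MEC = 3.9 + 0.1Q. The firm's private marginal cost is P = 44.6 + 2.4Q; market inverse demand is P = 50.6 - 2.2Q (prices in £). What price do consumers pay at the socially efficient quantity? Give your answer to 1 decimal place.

Social marginal cost = private MC + MEC = 48.5 + 2.5Q.
Set SMC = demand: 48.5 + 2.5Q = 50.6 - 2.2Q → Q* = 0.4468.
Consumer price on the demand curve at Q*: 50.6 − 2.2×0.4468 = 49.6170.

P = £49.6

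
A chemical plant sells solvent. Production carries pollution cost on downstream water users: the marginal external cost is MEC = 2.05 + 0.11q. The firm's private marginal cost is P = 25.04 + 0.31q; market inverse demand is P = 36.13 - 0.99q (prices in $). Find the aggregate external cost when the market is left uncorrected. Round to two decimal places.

Market equilibrium (private): 25.04 + 0.31q = 36.13 - 0.99q → q_m = 8.5308.
Total external cost = ∫₀^{q_m} (2.05 + 0.11q) dq = 2.05×8.5308 + ½×0.11×8.5308² = 21.4907.

$21.49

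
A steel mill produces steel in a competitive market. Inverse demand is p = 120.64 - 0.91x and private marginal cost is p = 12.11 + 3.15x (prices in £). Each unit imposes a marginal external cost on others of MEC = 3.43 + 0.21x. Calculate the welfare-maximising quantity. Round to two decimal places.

Social marginal cost = private MC + MEC = 15.54 + 3.36x.
Set SMC = demand: 15.54 + 3.36x = 120.64 - 0.91x → x* = 24.6136.

x* = 24.61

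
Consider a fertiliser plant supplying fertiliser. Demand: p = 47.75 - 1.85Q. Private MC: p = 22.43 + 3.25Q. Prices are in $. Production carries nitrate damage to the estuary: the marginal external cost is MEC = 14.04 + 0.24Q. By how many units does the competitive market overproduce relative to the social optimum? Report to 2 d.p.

2.85 units

Market equilibrium (private): 22.43 + 3.25Q = 47.75 - 1.85Q → Q_m = 4.9647.
Social marginal cost = private MC + MEC = 36.47 + 3.49Q.
Set SMC = demand: 36.47 + 3.49Q = 47.75 - 1.85Q → Q* = 2.1124.
Gap = |4.9647 − 2.1124| = 2.8523.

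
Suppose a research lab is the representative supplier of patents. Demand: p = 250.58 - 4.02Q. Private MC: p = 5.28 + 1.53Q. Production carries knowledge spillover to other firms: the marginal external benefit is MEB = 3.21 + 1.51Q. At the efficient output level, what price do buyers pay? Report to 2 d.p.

Social marginal cost = private MC − MEB = 2.07 + 0.02Q.
Set SMC = demand: 2.07 + 0.02Q = 250.58 - 4.02Q → Q* = 61.5124.
Consumer price on the demand curve at Q*: 250.58 − 4.02×61.5124 = 3.3002.

P = 3.30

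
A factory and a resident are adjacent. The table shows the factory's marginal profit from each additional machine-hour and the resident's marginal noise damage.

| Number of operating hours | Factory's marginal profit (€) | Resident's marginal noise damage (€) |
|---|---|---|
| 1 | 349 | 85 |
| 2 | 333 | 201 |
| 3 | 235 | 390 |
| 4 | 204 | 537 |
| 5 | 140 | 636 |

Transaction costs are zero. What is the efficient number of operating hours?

2

Bargaining reaches the level where marginal profit last exceeds marginal noise damage.
That holds through level 2 (333 ≥ 201) but not at 3 (235 < 390).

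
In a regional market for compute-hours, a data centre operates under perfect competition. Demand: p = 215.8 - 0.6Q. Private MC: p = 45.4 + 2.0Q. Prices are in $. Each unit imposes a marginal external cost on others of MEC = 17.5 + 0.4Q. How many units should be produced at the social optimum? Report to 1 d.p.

Q* = 51.0

Social marginal cost = private MC + MEC = 62.9 + 2.4Q.
Set SMC = demand: 62.9 + 2.4Q = 215.8 - 0.6Q → Q* = 50.9667.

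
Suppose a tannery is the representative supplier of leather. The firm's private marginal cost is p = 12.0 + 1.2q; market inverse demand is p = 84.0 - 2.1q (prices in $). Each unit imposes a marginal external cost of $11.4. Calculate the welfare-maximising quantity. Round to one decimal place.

Social marginal cost = private MC + MEC = 23.4 + 1.2q.
Set SMC = demand: 23.4 + 1.2q = 84.0 - 2.1q → q* = 18.3636.

q* = 18.4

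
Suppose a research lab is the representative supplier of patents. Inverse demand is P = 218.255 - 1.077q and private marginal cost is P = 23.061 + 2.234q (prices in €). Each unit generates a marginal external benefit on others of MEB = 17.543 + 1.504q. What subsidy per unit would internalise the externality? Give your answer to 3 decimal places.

Social marginal cost = private MC − MEB = 5.518 + 0.730q.
Set SMC = demand: 5.518 + 0.730q = 218.255 - 1.077q → q* = 117.7294.
The Pigouvian subsidy equals MEB at q*: 17.543 + 1.504×117.7294 = 194.6080.

subsidy = €194.608 per unit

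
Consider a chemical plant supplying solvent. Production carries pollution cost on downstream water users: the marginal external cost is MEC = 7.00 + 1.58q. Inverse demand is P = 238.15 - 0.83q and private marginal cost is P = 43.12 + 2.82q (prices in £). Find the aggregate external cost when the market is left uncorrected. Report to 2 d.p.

£2629.54

Market equilibrium (private): 43.12 + 2.82q = 238.15 - 0.83q → q_m = 53.4329.
Total external cost = ∫₀^{q_m} (7.00 + 1.58q) dq = 7.00×53.4329 + ½×1.58×53.4329² = 2629.5394.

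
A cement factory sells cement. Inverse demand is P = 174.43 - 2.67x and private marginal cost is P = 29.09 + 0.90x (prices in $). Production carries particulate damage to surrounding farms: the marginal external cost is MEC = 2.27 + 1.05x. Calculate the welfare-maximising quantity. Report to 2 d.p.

Social marginal cost = private MC + MEC = 31.36 + 1.95x.
Set SMC = demand: 31.36 + 1.95x = 174.43 - 2.67x → x* = 30.9675.

x* = 30.97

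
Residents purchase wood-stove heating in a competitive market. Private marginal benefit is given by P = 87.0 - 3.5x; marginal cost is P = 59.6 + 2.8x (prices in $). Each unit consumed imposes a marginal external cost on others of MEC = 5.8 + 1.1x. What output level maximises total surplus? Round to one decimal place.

Social marginal benefit = demand − MEC = 81.2 - 4.6x.
Set SMB = MC: 81.2 - 4.6x = 59.6 + 2.8x → x* = 2.9189.

x* = 2.9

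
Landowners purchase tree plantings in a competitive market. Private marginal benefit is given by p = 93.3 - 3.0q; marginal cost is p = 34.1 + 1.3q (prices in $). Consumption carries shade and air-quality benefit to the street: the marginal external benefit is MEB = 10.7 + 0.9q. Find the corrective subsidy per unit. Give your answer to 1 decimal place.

Social marginal benefit = demand + MEB = 104.0 - 2.1q.
Set SMB = MC: 104.0 - 2.1q = 34.1 + 1.3q → q* = 20.5588.
The Pigouvian subsidy equals MEB at q*: 10.7 + 0.9×20.5588 = 29.2029.

subsidy = $29.2 per unit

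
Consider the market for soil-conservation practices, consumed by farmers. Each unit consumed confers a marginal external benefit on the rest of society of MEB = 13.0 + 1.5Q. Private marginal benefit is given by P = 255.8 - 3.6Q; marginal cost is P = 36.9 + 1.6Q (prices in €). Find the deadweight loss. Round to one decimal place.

DWL = €783.5

Market equilibrium (private): 36.9 + 1.6Q = 255.8 - 3.6Q → Q_m = 42.0962.
Social marginal benefit = demand + MEB = 268.8 - 2.1Q.
Set SMB = MC: 268.8 - 2.1Q = 36.9 + 1.6Q → Q* = 62.6757.
The loss is the area between SMB and MC from Q* to Q_m; with linear curves that's a triangle of height MEB(Q_m).
DWL = ½ × 20.5795 × 76.1442 = 783.5048.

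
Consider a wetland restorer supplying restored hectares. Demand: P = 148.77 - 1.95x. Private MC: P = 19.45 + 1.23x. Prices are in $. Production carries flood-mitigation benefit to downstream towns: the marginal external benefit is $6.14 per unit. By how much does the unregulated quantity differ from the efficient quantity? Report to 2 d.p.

Market equilibrium (private): 19.45 + 1.23x = 148.77 - 1.95x → x_m = 40.6667.
Social marginal cost = private MC − MEB = 13.31 + 1.23x.
Set SMC = demand: 13.31 + 1.23x = 148.77 - 1.95x → x* = 42.5975.
Gap = |40.6667 − 42.5975| = 1.9308.

1.93 units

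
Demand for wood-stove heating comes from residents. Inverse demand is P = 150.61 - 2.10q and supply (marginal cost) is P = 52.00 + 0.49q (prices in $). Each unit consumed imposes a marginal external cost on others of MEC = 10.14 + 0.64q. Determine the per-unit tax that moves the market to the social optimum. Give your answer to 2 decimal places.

Social marginal benefit = demand − MEC = 140.47 - 2.74q.
Set SMB = MC: 140.47 - 2.74q = 52.00 + 0.49q → q* = 27.3901.
The Pigouvian tax equals MEC at q*: 10.14 + 0.64×27.3901 = 27.6697.

tax = $27.67 per unit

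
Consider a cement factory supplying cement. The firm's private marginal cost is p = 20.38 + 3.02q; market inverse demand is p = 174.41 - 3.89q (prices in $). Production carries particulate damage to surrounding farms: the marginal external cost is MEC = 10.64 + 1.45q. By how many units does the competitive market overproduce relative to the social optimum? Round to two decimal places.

Market equilibrium (private): 20.38 + 3.02q = 174.41 - 3.89q → q_m = 22.2909.
Social marginal cost = private MC + MEC = 31.02 + 4.47q.
Set SMC = demand: 31.02 + 4.47q = 174.41 - 3.89q → q* = 17.1519.
Gap = |22.2909 − 17.1519| = 5.1390.

5.14 units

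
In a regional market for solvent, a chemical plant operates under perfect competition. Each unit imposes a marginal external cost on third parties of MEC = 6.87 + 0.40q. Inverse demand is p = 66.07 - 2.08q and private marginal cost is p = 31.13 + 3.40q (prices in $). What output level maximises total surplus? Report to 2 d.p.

Social marginal cost = private MC + MEC = 38.00 + 3.80q.
Set SMC = demand: 38.00 + 3.80q = 66.07 - 2.08q → q* = 4.7738.

q* = 4.77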